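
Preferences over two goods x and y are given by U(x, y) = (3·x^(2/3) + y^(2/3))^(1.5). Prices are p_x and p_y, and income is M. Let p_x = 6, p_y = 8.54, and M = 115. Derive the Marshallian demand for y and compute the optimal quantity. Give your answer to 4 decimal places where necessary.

y* = 0.2418

Substitute y = (y/x)·x into the budget: x* = M/(p_x + p_y·(y/x)).
Numerically y/x = 0.012844, so x* = 115/(6 + 8.54·0.012844) = 18.8226 and y* = 0.012844·18.8226 = 0.2418.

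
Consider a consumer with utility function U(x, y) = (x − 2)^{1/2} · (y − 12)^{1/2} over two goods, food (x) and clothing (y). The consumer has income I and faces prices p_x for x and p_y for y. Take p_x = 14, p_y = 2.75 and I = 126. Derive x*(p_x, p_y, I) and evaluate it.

MRS = (y−12)/(x−2). Tangency with p_x/p_y gives y−12 = (p_x/p_y)·(x−2).
After buying the subsistence bundle (2, 12), a share 0.5 of the remaining income goes to x: x* = 2 + 0.5·(I − 2p_x − 12p_y)/p_x.
Discretionary income = 126 − 2·14 − 12·2.75 = 65; x* = 2 + 0.5·65/14 = 4.3214.

x* = 4.3214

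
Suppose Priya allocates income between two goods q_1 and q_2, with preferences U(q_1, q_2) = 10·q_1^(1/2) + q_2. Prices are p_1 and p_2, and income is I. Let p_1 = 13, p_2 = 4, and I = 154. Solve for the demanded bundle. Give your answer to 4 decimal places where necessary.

q_1* = 2.3669, q_2* = 30.8077

Plugging in: q_1* = (5·4/13)² = 2.3669, q_2* = 30.8077.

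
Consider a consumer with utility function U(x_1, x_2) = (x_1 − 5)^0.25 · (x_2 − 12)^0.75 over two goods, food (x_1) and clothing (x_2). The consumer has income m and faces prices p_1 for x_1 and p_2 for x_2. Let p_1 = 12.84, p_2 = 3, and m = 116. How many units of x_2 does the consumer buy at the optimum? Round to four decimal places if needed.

x_2* = 15.95

Let x_1' = x_1−5, x_2' = x_2−12. MRS = (1/3)·x_2'/x_1' = p_1/p_2.
After buying the subsistence bundle (5, 12), a share 0.25 of the remaining income goes to x_1: x_1* = 5 + 0.25·(m − 5p_1 − 12p_2)/p_1.
Discretionary income = 116 − 5·12.84 − 12·3 = 15.8; x_2* = 12 + 0.75·15.8/3 = 15.95.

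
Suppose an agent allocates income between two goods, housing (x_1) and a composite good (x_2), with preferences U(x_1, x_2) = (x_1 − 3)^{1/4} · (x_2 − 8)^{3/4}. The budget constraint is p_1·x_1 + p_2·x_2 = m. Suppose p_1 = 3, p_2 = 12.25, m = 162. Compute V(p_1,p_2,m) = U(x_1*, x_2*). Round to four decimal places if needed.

This is Cobb-Douglas in (x_1−3, x_2−8): tangency gives 0.25·p_2·(x_2−8) = 0.75·p_1·(x_1−3).
Substituting into the budget: x_1* = 3 + 0.25·(m − 3·p_1 − 8·p_2)/p_1, and x_2* = 8 + 0.75·(…)/p_2.
Discretionary income = 162 − 3·3 − 8·12.25 = 55; x_1* = 3 + 0.25·55/3 = 7.5833; x_2* = 8 + 0.75·55/12.25 = 11.3673.
Utility at the optimum: U(7.5833, 11.3673) = 3.6372.

V = 3.6372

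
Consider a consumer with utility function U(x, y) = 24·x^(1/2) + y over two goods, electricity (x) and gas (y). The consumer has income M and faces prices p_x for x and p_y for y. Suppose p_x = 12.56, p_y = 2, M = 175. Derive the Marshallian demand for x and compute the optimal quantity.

Set MRS = p_x/p_y: 12·x^(−1/2) = p_x/p_y.
Thus x* = (12·p_y/p_x)² — independent of M — with the rest of income spent on y.
Plugging in: x* = (12·2/12.56)² = 3.6513.

x* = 3.6513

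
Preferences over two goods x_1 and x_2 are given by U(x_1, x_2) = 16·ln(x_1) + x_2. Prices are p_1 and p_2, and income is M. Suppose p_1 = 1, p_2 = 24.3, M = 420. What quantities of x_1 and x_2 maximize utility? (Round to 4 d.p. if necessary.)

x_1* = 388.8, x_2* = 1.284

MU_x_1 = 16/x_1, MU_x_2 = 1. Tangency: 16/x_1 = p_1/p_2.
So x_1*(p_1,p_2) = 16·p_2/p_1, independent of income; and x_2* = (M − 16·p_2)/p_2.
At the given prices: x_1* = 16·24.3/1 = 388.8, and x_2* = 1.284.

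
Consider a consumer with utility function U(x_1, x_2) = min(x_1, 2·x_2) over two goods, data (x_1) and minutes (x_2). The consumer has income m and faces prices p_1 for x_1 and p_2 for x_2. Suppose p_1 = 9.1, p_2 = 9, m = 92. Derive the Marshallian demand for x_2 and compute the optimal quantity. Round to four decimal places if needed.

x_2* = 3.3824

With perfect complements, no substitution: consume in ratio x_1:x_2 = 2:1.
Budget: p_1·x_1 + p_2·(1/2)·x_1 = m, so (2·p_1 + p_2)·x_1 = 2·m.
Demand: x_1*(p_1,p_2,m) = 2·m/(2·p_1 + p_2), x_2* = m/(2·p_1 + p_2).
Here 2·9.1 + 9 = 27.2, giving x_2* = 3.3824.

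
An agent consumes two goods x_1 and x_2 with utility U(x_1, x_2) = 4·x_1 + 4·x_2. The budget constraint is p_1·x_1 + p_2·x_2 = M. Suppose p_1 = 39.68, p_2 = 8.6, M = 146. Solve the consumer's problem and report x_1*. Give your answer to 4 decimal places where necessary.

x_2 gives more utility per dollar, so spend all income on x_2: x_2* = M/p_2, x_1* = 0.
Numerically: x_1* = 0, x_2* = 16.9767.

x_1* = 0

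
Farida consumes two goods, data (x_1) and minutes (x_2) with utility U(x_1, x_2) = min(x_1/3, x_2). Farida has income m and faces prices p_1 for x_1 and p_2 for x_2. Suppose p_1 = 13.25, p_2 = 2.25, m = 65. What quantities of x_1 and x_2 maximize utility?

x_1* = 4.6429, x_2* = 1.5476

With perfect complements, no substitution: consume in ratio x_1:x_2 = 3:1.
Budget: p_1·x_1 + p_2·(1/3)·x_1 = m, so (3·p_1 + p_2)·x_1 = 3·m.
Demand: x_1*(p_1,p_2,m) = 3·m/(3·p_1 + p_2), x_2* = m/(3·p_1 + p_2).
Here 3·13.25 + 2.25 = 42, giving x_1* = 4.6429 and x_2* = 1.5476.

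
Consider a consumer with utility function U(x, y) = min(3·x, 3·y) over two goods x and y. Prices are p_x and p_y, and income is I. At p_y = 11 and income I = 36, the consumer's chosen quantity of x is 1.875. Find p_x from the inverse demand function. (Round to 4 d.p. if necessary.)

p_x = 8.2

Leontief preferences: the optimum is at the kink where x/3 = y/3, i.e. y = x.
Budget: p_x·x + p_y·x = I, so (3·p_x + 3·p_y)·x = 3·I.
Demand: x*(p_x,p_y,I) = 3·I/(3·p_x + 3·p_y), y* = 3·I/(3·p_x + 3·p_y).
Set x* = 1.875 in the demand function and solve for p_x: p_x = 8.2.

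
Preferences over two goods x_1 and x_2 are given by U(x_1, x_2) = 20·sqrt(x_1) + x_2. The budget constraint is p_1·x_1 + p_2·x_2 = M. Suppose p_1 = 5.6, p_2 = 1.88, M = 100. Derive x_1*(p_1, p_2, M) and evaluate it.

Utility is quasi-linear in x_2; the FOC for x_1 is 10/√x_1 = p_1/p_2.
Thus x_1* = (10·p_2/p_1)² — independent of M — with the rest of income spent on x_2.
Plugging in: x_1* = (10·1.88/5.6)² = 11.2704.

x_1* = 11.2704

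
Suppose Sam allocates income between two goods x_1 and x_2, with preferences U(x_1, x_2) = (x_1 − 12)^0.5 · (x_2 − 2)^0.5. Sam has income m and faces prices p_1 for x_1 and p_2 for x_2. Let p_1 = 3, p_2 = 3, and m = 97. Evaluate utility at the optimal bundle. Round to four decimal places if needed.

V = 9.1667

Let x_1' = x_1−12, x_2' = x_2−2. MRS = x_2'/x_1' = p_1/p_2.
After buying the subsistence bundle (12, 2), a share 0.5 of the remaining income goes to x_1: x_1* = 12 + 0.5·(m − 12p_1 − 2p_2)/p_1.
Discretionary income = 97 − 12·3 − 2·3 = 55; x_1* = 12 + 0.5·55/3 = 21.1667; x_2* = 2 + 0.5·55/3 = 11.1667.
Utility at the optimum: U(21.1667, 11.1667) = 9.1667.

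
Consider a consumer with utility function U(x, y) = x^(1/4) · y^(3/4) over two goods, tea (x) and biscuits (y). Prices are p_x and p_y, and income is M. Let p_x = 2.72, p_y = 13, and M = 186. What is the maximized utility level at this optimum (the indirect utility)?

V = 12.0557

MU_x/MU_y = (0.25·y)/(0.75·x); tangency sets this equal to p_x/p_y.
So 0.25·p_y·y = 0.75·p_x·x; combined with the budget, a share 0.25 of income goes to x.
Demand: x*(p_x,p_y,M) = 0.25·M/p_x and y* = 0.75·M/p_y.
At p_x=2.72, p_y=13, M=186: x* = 0.25·186/2.72 = 17.0956, y* = 10.7308.
Utility at the optimum: U(17.0956, 10.7308) = 12.0557.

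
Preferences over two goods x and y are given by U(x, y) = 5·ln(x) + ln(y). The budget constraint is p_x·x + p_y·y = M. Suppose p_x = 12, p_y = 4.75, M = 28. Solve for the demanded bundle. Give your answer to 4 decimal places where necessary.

Tangency: MRS = 5·y/x = p_x/p_y.
Rearranging, p_y·y = (1/5)·p_x·x. Substituting into the budget gives p_x·x·(1 + (1/5)) = M.
Demand: x*(p_x,p_y,M) = 5/6·M/p_x and y* = 1/6·M/p_y.
At p_x=12, p_y=4.75, M=28: x* = 5/6·28/12 = 1.9444, y* = 0.9825.

x* = 1.9444, y* = 0.9825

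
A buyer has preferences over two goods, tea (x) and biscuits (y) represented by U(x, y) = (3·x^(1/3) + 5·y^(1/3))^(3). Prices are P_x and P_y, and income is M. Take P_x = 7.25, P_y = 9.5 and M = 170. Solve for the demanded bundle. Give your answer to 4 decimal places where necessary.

Numerically y/x = 1.434481, so x* = 170/(7.25 + 9.5·1.434481) = 8.1427 and y* = 1.434481·8.1427 = 11.6806.

x* = 8.1427, y* = 11.6806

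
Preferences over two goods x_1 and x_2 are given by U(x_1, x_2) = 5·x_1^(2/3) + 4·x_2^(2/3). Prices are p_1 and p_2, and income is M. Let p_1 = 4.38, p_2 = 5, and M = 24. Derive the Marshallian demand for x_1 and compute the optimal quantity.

x_1* = 3.9339

From the CES first-order condition, (5/4)·(x_2/x_1)^(1/3) = p_1/p_2.
Solve for the ratio: x_2/x_1 = [(4/5)·p_1/p_2]^(3).
Substitute x_2 = (x_2/x_1)·x_1 into the budget: x_1* = M/(p_1 + p_2·(x_2/x_1)).
Numerically x_2/x_1 = 0.344177, so x_1* = 24/(4.38 + 5·0.344177) = 3.9339.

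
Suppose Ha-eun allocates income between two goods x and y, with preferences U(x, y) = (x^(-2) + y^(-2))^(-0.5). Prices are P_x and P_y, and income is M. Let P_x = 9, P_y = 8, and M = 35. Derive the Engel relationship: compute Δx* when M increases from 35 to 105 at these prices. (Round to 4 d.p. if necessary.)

MRS = MU_x/MU_y = (y/x)^(3). Set equal to P_x/P_y.
Hence y/x = (P_x/P_y)^(1/(3)), i.e. raised to the 1/3 power.
With the ratio pinned down, the budget gives x* = M/(P_x + P_y·(y/x)) and y* = (y/x)·x*.
Numerically y/x = 1.040042, so x* = 35/(9 + 8·1.040042) = 2.0207.
At M' = 105: x* = 6.0622. Change: 6.0622 − 2.0207 = 4.0415.

Δx* = 4.0415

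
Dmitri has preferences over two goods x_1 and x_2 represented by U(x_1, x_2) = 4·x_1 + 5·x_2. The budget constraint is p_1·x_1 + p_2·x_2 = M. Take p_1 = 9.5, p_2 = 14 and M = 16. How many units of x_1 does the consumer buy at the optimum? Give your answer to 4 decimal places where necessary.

Linear utility — the consumer picks whichever good has higher MU/price: 4/9.5 = 0.4211 vs 5/14 = 0.3571.
x_1 gives more utility per dollar, so spend all income on x_1: x_1* = M/p_1, x_2* = 0.
Numerically: x_1* = 1.6842, x_2* = 0.

x_1* = 1.6842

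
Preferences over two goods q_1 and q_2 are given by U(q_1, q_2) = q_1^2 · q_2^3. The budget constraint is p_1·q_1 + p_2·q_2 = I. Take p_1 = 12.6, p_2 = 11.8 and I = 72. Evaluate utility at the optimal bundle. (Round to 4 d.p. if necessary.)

Tangency: MRS = (2/3)·q_2/q_1 = p_1/p_2.
Rearranging, p_2·q_2 = (3/2)·p_1·q_1. Substituting into the budget gives p_1·q_1·(1 + (3/2)) = I.
Demand: q_1*(p_1,p_2,I) = 0.4·I/p_1 and q_2* = 0.6·I/p_2.
At p_1=12.6, p_2=11.8, I=72: q_1* = 0.4·72/12.6 = 2.2857, q_2* = 3.661.
Utility at the optimum: U(2.2857, 3.661) = 256.3593.

V = 256.3593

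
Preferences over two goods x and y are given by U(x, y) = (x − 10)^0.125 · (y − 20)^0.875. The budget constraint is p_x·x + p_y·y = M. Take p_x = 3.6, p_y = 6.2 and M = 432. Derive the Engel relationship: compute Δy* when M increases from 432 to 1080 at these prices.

Δy* = 91.4516

MRS = (1/7)·(y−20)/(x−10). Tangency with p_x/p_y gives y−20 = 7·(p_x/p_y)·(x−10).
Substituting into the budget: x* = 10 + 0.125·(M − 10·p_x − 20·p_y)/p_x, and y* = 20 + 0.875·(…)/p_y.
Discretionary income = 432 − 10·3.6 − 20·6.2 = 272; y* = 20 + 0.875·272/6.2 = 58.3871.
At M' = 1080: y* = 149.8387. Change: 149.8387 − 58.3871 = 91.4516.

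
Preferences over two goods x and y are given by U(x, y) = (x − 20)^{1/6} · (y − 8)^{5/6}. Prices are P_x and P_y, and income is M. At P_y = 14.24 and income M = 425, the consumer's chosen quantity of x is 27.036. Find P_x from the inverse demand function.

Let x' = x−20, y' = y−8. MRS = (1/5)·y'/x' = P_x/P_y.
Substituting into the budget: x* = 20 + 1/6·(M − 20·P_x − 8·P_y)/P_x, and y* = 8 + 5/6·(…)/P_y.
Set x* = 27.036 in the demand function and solve for P_x: P_x = 5.

P_x = 5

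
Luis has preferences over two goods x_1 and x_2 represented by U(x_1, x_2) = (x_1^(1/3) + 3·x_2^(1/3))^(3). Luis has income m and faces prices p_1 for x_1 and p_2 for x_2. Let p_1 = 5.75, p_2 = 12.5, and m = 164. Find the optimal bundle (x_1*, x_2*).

MU_x_1 ∝ x_1^(-2/3), MU_x_2 ∝ 3·x_2^(-2/3), so MRS = (1/3)·(x_2/x_1)^(2/3) = p_1/p_2.
Hence x_2/x_1 = (3·p_1/p_2)^(1/(2/3)), i.e. raised to the 1.5 power.
Substitute x_2 = (x_2/x_1)·x_1 into the budget: x_1* = m/(p_1 + p_2·(x_2/x_1)).
Numerically x_2/x_1 = 1.621133, so x_1* = 164/(5.75 + 12.5·1.621133) = 6.3043 and x_2* = 1.621133·6.3043 = 10.22.

x_1* = 6.3043, x_2* = 10.22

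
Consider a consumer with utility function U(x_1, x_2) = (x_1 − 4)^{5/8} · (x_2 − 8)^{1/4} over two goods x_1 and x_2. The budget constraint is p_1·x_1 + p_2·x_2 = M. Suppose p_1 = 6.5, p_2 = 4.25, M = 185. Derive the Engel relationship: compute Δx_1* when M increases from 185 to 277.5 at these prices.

Let x_1' = x_1−4, x_2' = x_2−8. MRS = (5/2)·x_2'/x_1' = p_1/p_2.
After buying the subsistence bundle (4, 8), a share 5/7 of the remaining income goes to x_1: x_1* = 4 + 5/7·(M − 4p_1 − 8p_2)/p_1.
Discretionary income = 185 − 4·6.5 − 8·4.25 = 125; x_1* = 4 + 5/7·125/6.5 = 17.7363.
At M' = 277.5: x_1* = 27.9011. Change: 27.9011 − 17.7363 = 10.1648.

Δx_1* = 10.1648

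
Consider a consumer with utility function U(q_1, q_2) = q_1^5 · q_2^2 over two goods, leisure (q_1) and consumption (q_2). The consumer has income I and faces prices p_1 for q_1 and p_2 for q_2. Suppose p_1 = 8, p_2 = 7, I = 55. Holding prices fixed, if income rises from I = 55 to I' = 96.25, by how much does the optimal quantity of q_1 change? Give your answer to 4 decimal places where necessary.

Δq_1* = 3.683

At p_1=8, p_2=7, I=55: q_1* = 5/7·55/8 = 4.9107.
At I' = 96.25: q_1* = 8.5938. Change: 8.5938 − 4.9107 = 3.683.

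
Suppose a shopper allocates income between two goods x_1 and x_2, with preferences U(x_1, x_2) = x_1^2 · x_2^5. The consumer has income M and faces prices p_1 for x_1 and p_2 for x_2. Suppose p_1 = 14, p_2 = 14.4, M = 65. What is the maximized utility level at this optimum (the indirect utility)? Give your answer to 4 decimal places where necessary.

The MRS is (2/5)·x_2/x_1. Set MRS = p_1/p_2.
Rearranging, p_2·x_2 = (5/2)·p_1·x_1. Substituting into the budget gives p_1·x_1·(1 + (5/2)) = M.
Demand: x_1*(p_1,p_2,M) = 2/7·M/p_1 and x_2* = 5/7·M/p_2.
At p_1=14, p_2=14.4, M=65: x_1* = 2/7·65/14 = 1.3265, x_2* = 3.2242.
Utility at the optimum: U(1.3265, 3.2242) = 613.1245.

V = 613.1245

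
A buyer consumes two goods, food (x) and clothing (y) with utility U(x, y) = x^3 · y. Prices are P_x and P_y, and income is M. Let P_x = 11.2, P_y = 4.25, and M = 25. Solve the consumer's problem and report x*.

Tangency: MRS = 3·y/x = P_x/P_y.
So 3·P_y·y = P_x·x; combined with the budget, a share 0.75 of income goes to x.
Demand: x*(P_x,P_y,M) = 0.75·M/P_x and y* = 0.25·M/P_y.
At P_x=11.2, P_y=4.25, M=25: x* = 0.75·25/11.2 = 1.6741.

x* = 1.6741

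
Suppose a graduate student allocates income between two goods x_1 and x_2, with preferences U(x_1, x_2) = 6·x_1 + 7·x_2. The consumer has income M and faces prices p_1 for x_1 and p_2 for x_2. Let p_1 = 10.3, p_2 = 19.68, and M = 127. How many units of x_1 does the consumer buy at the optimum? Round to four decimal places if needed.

x_1 gives more utility per dollar, so spend all income on x_1: x_1* = M/p_1, x_2* = 0.
Numerically: x_1* = 12.3301, x_2* = 0.

x_1* = 12.3301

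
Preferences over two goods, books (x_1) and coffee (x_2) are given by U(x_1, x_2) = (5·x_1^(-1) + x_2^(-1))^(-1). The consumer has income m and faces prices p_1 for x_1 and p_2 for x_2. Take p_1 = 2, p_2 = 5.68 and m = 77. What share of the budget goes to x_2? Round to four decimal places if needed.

share on x_2 = 0.4298

Substitute x_2 = (x_2/x_1)·x_1 into the budget: x_1* = m/(p_1 + p_2·(x_2/x_1)).
Numerically x_2/x_1 = 0.265372, so x_1* = 77/(2 + 5.68·0.265372) = 21.9541 and x_2* = 0.265372·21.9541 = 5.826.
Expenditure on x_2: 5.68·5.826 = 33.0918; share = 0.4298.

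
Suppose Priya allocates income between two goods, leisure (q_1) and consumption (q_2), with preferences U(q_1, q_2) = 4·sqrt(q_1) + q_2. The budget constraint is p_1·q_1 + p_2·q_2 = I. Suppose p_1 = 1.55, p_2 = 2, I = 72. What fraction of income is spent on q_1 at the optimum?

share on q_1 = 0.1434

Utility is quasi-linear in q_2; the FOC for q_1 is 2/√q_1 = p_1/p_2.
Solve: √q_1 = 2·p_2/p_1, so q_1*(p_1,p_2) = (2·p_2/p_1)², and q_2* = (I − p_1·q_1*)/p_2.
Plugging in: q_1* = (2·2/1.55)² = 6.6597, q_2* = 30.8387.
Expenditure on q_1: 1.55·6.6597 = 10.3226; share = 0.1434.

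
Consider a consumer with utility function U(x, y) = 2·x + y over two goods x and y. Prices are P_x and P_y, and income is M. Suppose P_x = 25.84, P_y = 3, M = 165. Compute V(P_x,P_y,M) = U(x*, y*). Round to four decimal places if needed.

V = 55

Numerically: x* = 0, y* = 55.
Utility at the optimum: U(0, 55) = 55.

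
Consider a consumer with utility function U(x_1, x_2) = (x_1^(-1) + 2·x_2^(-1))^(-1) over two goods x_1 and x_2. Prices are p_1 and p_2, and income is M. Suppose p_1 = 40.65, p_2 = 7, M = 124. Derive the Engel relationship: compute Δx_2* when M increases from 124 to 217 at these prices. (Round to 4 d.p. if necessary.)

Δx_2* = 4.9134

From the CES first-order condition, (1/2)·(x_2/x_1)^(2) = p_1/p_2.
Solve for the ratio: x_2/x_1 = [2·p_1/p_2]^(0.5).
With the ratio pinned down, the budget gives x_1* = M/(p_1 + p_2·(x_2/x_1)) and x_2* = (x_2/x_1)·x_1*.
Numerically x_2/x_1 = 3.407974, so x_1* = 124/(40.65 + 7·3.407974) = 1.9223 and x_2* = 3.407974·1.9223 = 6.5512.
At M' = 217: x_2* = 11.4646. Change: 11.4646 − 6.5512 = 4.9134.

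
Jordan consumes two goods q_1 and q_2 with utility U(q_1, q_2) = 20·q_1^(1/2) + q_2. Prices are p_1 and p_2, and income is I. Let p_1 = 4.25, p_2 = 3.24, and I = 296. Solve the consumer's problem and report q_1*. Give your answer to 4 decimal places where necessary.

Plugging in: q_1* = (10·3.24/4.25)² = 58.1182.

q_1* = 58.1182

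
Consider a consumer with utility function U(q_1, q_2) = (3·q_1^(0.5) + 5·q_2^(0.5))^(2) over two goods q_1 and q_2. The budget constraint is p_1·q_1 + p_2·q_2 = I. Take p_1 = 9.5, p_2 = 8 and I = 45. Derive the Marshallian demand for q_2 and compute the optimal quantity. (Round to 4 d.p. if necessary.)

MRS = MU_q_1/MU_q_2 = (3/5)·(q_2/q_1)^(0.5). Set equal to p_1/p_2.
Hence q_2/q_1 = ((5/3)·p_1/p_2)^(1/(0.5)), i.e. raised to the 2 power.
Substitute q_2 = (q_2/q_1)·q_1 into the budget: q_1* = I/(p_1 + p_2·(q_2/q_1)).
Numerically q_2/q_1 = 3.917101, so q_1* = 45/(9.5 + 8·3.917101) = 1.1019 and q_2* = 3.917101·1.1019 = 4.3164.

q_2* = 4.3164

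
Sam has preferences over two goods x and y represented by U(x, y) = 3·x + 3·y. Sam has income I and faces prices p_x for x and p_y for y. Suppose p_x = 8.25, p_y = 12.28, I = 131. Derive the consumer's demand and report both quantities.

x* = 15.8788, y* = 0

Numerically: x* = 15.8788, y* = 0.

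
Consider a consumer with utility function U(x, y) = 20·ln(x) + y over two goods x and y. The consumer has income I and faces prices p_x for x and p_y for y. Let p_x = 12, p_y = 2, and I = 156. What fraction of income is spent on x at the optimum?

MU_x = 20/x, MU_y = 1. Tangency: 20/x = p_x/p_y.
So x*(p_x,p_y) = 20·p_y/p_x, independent of income; and y* = (I − 20·p_y)/p_y.
At the given prices: x* = 20·2/12 = 3.3333, and y* = 58.
Expenditure on x: 12·3.3333 = 40; share = 0.2564.

share on x = 0.2564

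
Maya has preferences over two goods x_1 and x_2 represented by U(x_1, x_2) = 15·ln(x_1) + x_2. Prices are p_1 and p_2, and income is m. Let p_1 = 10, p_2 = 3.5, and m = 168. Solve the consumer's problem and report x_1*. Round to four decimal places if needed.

x_1* = 5.25

So x_1*(p_1,p_2) = 15·p_2/p_1, independent of income; and x_2* = (m − 15·p_2)/p_2.
At the given prices: x_1* = 15·3.5/10 = 5.25.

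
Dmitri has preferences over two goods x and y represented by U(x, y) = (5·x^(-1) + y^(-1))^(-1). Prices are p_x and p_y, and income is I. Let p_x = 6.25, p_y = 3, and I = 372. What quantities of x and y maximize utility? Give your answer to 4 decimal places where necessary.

x* = 45.4407, y* = 29.3319

MU_x ∝ 5·x^(-2), MU_y ∝ y^(-2), so MRS = 5·(y/x)^(2) = p_x/p_y.
Solve for the ratio: y/x = [(1/5)·p_x/p_y]^(0.5).
With the ratio pinned down, the budget gives x* = I/(p_x + p_y·(y/x)) and y* = (y/x)·x*.
Numerically y/x = 0.645497, so x* = 372/(6.25 + 3·0.645497) = 45.4407 and y* = 0.645497·45.4407 = 29.3319.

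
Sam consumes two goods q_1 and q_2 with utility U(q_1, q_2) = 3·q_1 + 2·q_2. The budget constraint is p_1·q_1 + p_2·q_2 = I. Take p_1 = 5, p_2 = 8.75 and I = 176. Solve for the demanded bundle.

q_1* = 35.2, q_2* = 0

Linear utility — the consumer picks whichever good has higher MU/price: 3/5 = 0.6 vs 2/8.75 = 0.2286.
q_1 gives more utility per dollar, so spend all income on q_1: q_1* = I/p_1, q_2* = 0.
Numerically: q_1* = 35.2, q_2* = 0.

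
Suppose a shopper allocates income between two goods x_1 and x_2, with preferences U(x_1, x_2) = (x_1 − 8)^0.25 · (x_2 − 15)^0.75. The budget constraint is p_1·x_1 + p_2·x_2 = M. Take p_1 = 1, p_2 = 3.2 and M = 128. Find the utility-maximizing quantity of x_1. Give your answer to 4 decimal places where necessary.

x_1* = 26

MRS = (1/3)·(x_2−15)/(x_1−8). Tangency with p_1/p_2 gives x_2−15 = 3·(p_1/p_2)·(x_1−8).
After buying the subsistence bundle (8, 15), a share 0.25 of the remaining income goes to x_1: x_1* = 8 + 0.25·(M − 8p_1 − 15p_2)/p_1.
Discretionary income = 128 − 8·1 − 15·3.2 = 72; x_1* = 8 + 0.25·72/1 = 26.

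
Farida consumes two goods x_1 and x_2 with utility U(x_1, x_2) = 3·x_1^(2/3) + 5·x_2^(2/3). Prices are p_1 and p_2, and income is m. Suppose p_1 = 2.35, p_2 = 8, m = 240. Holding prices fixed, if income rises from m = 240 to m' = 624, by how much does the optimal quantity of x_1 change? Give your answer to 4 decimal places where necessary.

Δx_1* = 116.7602

From the CES first-order condition, (3/5)·(x_2/x_1)^(1/3) = p_1/p_2.
Solve for the ratio: x_2/x_1 = [(5/3)·p_1/p_2]^(3).
With the ratio pinned down, the budget gives x_1* = m/(p_1 + p_2·(x_2/x_1)) and x_2* = (x_2/x_1)·x_1*.
Numerically x_2/x_1 = 0.117349, so x_1* = 240/(2.35 + 8·0.117349) = 72.9751.
At m' = 624: x_1* = 189.7353. Change: 189.7353 − 72.9751 = 116.7602.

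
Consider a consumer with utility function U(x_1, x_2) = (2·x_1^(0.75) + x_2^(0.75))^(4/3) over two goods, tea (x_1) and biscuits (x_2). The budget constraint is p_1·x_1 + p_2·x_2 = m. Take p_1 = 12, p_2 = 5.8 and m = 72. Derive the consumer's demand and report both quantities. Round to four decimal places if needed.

From the CES first-order condition, 2·(x_2/x_1)^(0.25) = p_1/p_2.
Solve for the ratio: x_2/x_1 = [(1/2)·p_1/p_2]^(4).
Substitute x_2 = (x_2/x_1)·x_1 into the budget: x_1* = m/(p_1 + p_2·(x_2/x_1)).
Numerically x_2/x_1 = 1.145231, so x_1* = 72/(12 + 5.8·1.145231) = 3.8622 and x_2* = 1.145231·3.8622 = 4.4231.

x_1* = 3.8622, x_2* = 4.4231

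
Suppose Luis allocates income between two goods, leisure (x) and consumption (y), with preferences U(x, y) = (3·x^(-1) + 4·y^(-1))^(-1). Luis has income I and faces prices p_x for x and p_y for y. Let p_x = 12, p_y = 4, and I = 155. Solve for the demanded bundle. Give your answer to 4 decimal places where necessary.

x* = 7.75, y* = 15.5

MU_x ∝ 3·x^(-2), MU_y ∝ 4·y^(-2), so MRS = (3/4)·(y/x)^(2) = p_x/p_y.
Solve for the ratio: y/x = [(4/3)·p_x/p_y]^(0.5).
With the ratio pinned down, the budget gives x* = I/(p_x + p_y·(y/x)) and y* = (y/x)·x*.
Numerically y/x = 2, so x* = 155/(12 + 4·2) = 7.75 and y* = 2·7.75 = 15.5.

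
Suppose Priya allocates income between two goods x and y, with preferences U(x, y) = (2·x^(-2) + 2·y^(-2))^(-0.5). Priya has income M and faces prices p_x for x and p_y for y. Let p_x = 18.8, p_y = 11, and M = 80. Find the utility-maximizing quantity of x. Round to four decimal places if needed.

x* = 2.5038

Numerically y/x = 1.195607, so x* = 80/(18.8 + 11·1.195607) = 2.5038.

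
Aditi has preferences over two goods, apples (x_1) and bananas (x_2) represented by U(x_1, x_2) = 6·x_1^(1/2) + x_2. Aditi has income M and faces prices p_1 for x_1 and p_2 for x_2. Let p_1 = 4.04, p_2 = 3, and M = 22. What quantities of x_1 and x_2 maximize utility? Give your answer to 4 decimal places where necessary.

x_1* = 4.9627, x_2* = 0.6502

MU_x_1 = 3/√x_1, MU_x_2 = 1. Tangency: 3/√x_1 = p_1/p_2.
Thus x_1* = (3·p_2/p_1)² — independent of M — with the rest of income spent on x_2.
Plugging in: x_1* = (3·3/4.04)² = 4.9627, x_2* = 0.6502.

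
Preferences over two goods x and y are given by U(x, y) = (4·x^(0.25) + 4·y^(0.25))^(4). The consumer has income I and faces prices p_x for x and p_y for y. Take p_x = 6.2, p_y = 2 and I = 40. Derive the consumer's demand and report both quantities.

x* = 2.6246, y* = 11.8636

From the CES first-order condition, (y/x)^(0.75) = p_x/p_y.
Hence y/x = (p_x/p_y)^(1/(0.75)), i.e. raised to the 4/3 power.
With the ratio pinned down, the budget gives x* = I/(p_x + p_y·(y/x)) and y* = (y/x)·x*.
Numerically y/x = 4.520109, so x* = 40/(6.2 + 2·4.520109) = 2.6246 and y* = 4.520109·2.6246 = 11.8636.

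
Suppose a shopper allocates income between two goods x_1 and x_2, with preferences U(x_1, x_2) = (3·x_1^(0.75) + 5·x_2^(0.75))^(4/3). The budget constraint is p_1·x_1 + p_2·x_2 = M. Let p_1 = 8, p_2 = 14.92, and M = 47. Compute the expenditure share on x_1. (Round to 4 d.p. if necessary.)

share on x_1 = 0.4567

MU_x_1 ∝ 3·x_1^(-0.25), MU_x_2 ∝ 5·x_2^(-0.25), so MRS = (3/5)·(x_2/x_1)^(0.25) = p_1/p_2.
Hence x_2/x_1 = ((5/3)·p_1/p_2)^(1/(0.25)), i.e. raised to the 4 power.
With the ratio pinned down, the budget gives x_1* = M/(p_1 + p_2·(x_2/x_1)) and x_2* = (x_2/x_1)·x_1*.
Numerically x_2/x_1 = 0.637793, so x_1* = 47/(8 + 14.92·0.637793) = 2.6833 and x_2* = 0.637793·2.6833 = 1.7114.
Expenditure on x_1: 8·2.6833 = 21.4662; share = 0.4567.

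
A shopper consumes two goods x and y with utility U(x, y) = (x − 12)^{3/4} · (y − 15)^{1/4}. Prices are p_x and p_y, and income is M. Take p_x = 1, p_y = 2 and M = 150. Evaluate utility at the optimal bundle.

V = 51.7544

Let x' = x−12, y' = y−15. MRS = 3·y'/x' = p_x/p_y.
Substituting into the budget: x* = 12 + 0.75·(M − 12·p_x − 15·p_y)/p_x, and y* = 15 + 0.25·(…)/p_y.
Discretionary income = 150 − 12·1 − 15·2 = 108; x* = 12 + 0.75·108/1 = 93; y* = 15 + 0.25·108/2 = 28.5.
Utility at the optimum: U(93, 28.5) = 51.7544.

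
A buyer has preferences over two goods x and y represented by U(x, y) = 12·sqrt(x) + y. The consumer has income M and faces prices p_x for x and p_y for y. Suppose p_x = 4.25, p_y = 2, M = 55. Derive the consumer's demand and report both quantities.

Set MRS = p_x/p_y: 6·x^(−1/2) = p_x/p_y.
Solve: √x = 6·p_y/p_x, so x*(p_x,p_y) = (6·p_y/p_x)², and y* = (M − p_x·x*)/p_y.
Plugging in: x* = (6·2/4.25)² = 7.9723, y* = 10.5588.

x* = 7.9723, y* = 10.5588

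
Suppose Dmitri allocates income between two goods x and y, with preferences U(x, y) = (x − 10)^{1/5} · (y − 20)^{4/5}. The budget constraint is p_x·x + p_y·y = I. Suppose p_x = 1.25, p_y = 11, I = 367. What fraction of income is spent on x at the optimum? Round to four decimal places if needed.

MRS = (1/4)·(y−20)/(x−10). Tangency with p_x/p_y gives y−20 = 4·(p_x/p_y)·(x−10).
Substituting into the budget: x* = 10 + 0.2·(I − 10·p_x − 20·p_y)/p_x, and y* = 20 + 0.8·(…)/p_y.
Discretionary income = 367 − 10·1.25 − 20·11 = 134.5; x* = 10 + 0.2·134.5/1.25 = 31.52; y* = 20 + 0.8·134.5/11 = 29.7818.
Expenditure on x: 1.25·31.52 = 39.4; share = 0.1074.

share on x = 0.1074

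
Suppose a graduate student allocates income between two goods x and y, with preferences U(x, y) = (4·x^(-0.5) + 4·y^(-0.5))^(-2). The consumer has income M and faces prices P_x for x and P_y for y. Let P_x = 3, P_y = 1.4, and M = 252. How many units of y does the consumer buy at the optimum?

Substitute y = (y/x)·x into the budget: x* = M/(P_x + P_y·(y/x)).
Numerically y/x = 1.662119, so x* = 252/(3 + 1.4·1.662119) = 47.3065 and y* = 1.662119·47.3065 = 78.629.

y* = 78.629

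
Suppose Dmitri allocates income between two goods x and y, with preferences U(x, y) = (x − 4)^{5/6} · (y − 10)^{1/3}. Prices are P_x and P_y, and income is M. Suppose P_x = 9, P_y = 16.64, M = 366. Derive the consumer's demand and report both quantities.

x* = 16.9841, y* = 12.8091

This is Cobb-Douglas in (x−4, y−10): tangency gives 5/6·P_y·(y−10) = 1/3·P_x·(x−4).
Substituting into the budget: x* = 4 + 5/7·(M − 4·P_x − 10·P_y)/P_x, and y* = 10 + 2/7·(…)/P_y.
Discretionary income = 366 − 4·9 − 10·16.64 = 163.6; x* = 4 + 5/7·163.6/9 = 16.9841; y* = 10 + 2/7·163.6/16.64 = 12.8091.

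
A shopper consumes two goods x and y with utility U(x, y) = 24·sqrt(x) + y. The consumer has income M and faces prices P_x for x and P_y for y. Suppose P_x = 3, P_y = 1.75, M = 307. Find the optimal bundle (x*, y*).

x* = 49, y* = 91.4286

Set MRS = P_x/P_y: 12·x^(−1/2) = P_x/P_y.
Solve: √x = 12·P_y/P_x, so x*(P_x,P_y) = (12·P_y/P_x)², and y* = (M − P_x·x*)/P_y.
Plugging in: x* = (12·1.75/3)² = 49, y* = 91.4286.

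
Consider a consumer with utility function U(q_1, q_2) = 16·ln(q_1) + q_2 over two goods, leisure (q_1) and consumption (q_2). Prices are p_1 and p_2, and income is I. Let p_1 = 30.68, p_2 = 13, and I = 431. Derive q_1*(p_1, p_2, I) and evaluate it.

q_1* = 6.7797

MU_q_1 = 16/q_1, MU_q_2 = 1. Tangency: 16/q_1 = p_1/p_2.
So q_1*(p_1,p_2) = 16·p_2/p_1, independent of income; and q_2* = (I − 16·p_2)/p_2.
At the given prices: q_1* = 16·13/30.68 = 6.7797.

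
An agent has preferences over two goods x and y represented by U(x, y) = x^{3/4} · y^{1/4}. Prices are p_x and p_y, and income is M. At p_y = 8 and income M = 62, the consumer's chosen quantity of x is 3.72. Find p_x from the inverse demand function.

MU_x/MU_y = (0.75·y)/(0.25·x); tangency sets this equal to p_x/p_y.
So 0.75·p_y·y = 0.25·p_x·x; combined with the budget, a share 0.75 of income goes to x.
Demand: x*(p_x,p_y,M) = 0.75·M/p_x and y* = 0.25·M/p_y.
Set x* = 3.72 in the demand function and solve for p_x: p_x = 12.5.

p_x = 12.5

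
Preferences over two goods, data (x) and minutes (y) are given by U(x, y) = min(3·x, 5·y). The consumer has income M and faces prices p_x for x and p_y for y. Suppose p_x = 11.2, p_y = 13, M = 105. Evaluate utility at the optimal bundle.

V = 16.5789

Demand: x*(p_x,p_y,M) = 5·M/(5·p_x + 3·p_y), y* = 3·M/(5·p_x + 3·p_y).
Here 5·11.2 + 3·13 = 95, giving x* = 5.5263 and y* = 3.3158.
Utility at the optimum: U(5.5263, 3.3158) = 16.5789.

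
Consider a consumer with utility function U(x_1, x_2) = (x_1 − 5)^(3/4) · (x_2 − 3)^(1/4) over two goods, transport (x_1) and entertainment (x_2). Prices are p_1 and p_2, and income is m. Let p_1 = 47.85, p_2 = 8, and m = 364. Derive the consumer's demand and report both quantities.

This is Cobb-Douglas in (x_1−5, x_2−3): tangency gives 0.75·p_2·(x_2−3) = 0.25·p_1·(x_1−5).
Substituting into the budget: x_1* = 5 + 0.75·(m − 5·p_1 − 3·p_2)/p_1, and x_2* = 3 + 0.25·(…)/p_2.
Discretionary income = 364 − 5·47.85 − 3·8 = 100.75; x_1* = 5 + 0.75·100.75/47.85 = 6.5792; x_2* = 3 + 0.25·100.75/8 = 6.1484.

x_1* = 6.5792, x_2* = 6.1484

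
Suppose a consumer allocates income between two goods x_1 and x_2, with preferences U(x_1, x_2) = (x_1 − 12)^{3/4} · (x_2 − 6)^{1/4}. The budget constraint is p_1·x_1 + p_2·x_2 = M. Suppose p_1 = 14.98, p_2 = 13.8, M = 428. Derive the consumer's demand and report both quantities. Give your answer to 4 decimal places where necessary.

x_1* = 20.283, x_2* = 8.9971

MRS = 3·(x_2−6)/(x_1−12). Tangency with p_1/p_2 gives x_2−6 = (1/3)·(p_1/p_2)·(x_1−12).
Substituting into the budget: x_1* = 12 + 0.75·(M − 12·p_1 − 6·p_2)/p_1, and x_2* = 6 + 0.25·(…)/p_2.
Discretionary income = 428 − 12·14.98 − 6·13.8 = 165.44; x_1* = 12 + 0.75·165.44/14.98 = 20.283; x_2* = 6 + 0.25·165.44/13.8 = 8.9971.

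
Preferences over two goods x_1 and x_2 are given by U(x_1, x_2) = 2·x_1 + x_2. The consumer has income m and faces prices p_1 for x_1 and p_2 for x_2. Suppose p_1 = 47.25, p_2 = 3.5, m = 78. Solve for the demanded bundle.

x_1* = 0, x_2* = 22.2857

x_2 gives more utility per dollar, so spend all income on x_2: x_2* = m/p_2, x_1* = 0.
Numerically: x_1* = 0, x_2* = 22.2857.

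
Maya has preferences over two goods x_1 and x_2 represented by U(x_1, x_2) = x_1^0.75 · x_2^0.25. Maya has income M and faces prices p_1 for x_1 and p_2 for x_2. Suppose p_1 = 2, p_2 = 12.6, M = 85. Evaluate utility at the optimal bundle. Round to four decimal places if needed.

The MRS is 3·x_2/x_1. Set MRS = p_1/p_2.
So 0.75·p_2·x_2 = 0.25·p_1·x_1; combined with the budget, a share 0.75 of income goes to x_1.
Demand: x_1*(p_1,p_2,M) = 0.75·M/p_1 and x_2* = 0.25·M/p_2.
At p_1=2, p_2=12.6, M=85: x_1* = 0.75·85/2 = 31.875, x_2* = 1.6865.
Utility at the optimum: U(31.875, 1.6865) = 15.2874.

V = 15.2874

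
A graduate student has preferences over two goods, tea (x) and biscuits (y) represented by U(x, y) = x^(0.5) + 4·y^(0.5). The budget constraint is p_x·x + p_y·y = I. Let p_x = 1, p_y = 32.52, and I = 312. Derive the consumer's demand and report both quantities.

x* = 209.1146, y* = 3.1638

MU_x ∝ x^(-0.5), MU_y ∝ 4·y^(-0.5), so MRS = (1/4)·(y/x)^(0.5) = p_x/p_y.
Solve for the ratio: y/x = [4·p_x/p_y]^(2).
Substitute y = (y/x)·x into the budget: x* = I/(p_x + p_y·(y/x)).
Numerically y/x = 0.015129, so x* = 312/(1 + 32.52·0.015129) = 209.1146 and y* = 0.015129·209.1146 = 3.1638.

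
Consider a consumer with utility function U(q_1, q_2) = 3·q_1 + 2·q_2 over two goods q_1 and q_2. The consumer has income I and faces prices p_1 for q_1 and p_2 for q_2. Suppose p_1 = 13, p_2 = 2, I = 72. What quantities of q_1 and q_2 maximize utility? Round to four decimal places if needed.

q_1* = 0, q_2* = 36

Perfect substitutes: compare marginal utility per dollar. 3/p_1 vs 2/p_2 → 0.2308 vs 1.
q_2 gives more utility per dollar, so spend all income on q_2: q_2* = I/p_2, q_1* = 0.
Numerically: q_1* = 0, q_2* = 36.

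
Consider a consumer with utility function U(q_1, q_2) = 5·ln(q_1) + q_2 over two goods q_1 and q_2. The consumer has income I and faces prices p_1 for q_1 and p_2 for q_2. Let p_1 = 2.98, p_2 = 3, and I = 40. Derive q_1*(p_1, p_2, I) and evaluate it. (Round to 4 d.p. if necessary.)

MU_q_1 = 5/q_1, MU_q_2 = 1. Tangency: 5/q_1 = p_1/p_2.
So q_1*(p_1,p_2) = 5·p_2/p_1, independent of income; and q_2* = (I − 5·p_2)/p_2.
At the given prices: q_1* = 5·3/2.98 = 5.0336.

q_1* = 5.0336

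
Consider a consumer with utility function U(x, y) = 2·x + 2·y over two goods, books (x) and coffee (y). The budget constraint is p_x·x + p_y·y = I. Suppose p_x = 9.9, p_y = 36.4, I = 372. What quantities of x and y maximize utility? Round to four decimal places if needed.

Linear utility — the consumer picks whichever good has higher MU/price: 2/9.9 = 0.202 vs 2/36.4 = 0.0549.
x gives more utility per dollar, so spend all income on x: x* = I/p_x, y* = 0.
Numerically: x* = 37.5758, y* = 0.

x* = 37.5758, y* = 0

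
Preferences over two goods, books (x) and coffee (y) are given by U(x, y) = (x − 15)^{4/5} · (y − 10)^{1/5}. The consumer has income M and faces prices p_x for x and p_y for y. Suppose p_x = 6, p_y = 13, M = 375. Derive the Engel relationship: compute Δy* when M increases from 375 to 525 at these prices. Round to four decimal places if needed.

Δy* = 2.3077

MRS = 4·(y−10)/(x−15). Tangency with p_x/p_y gives y−10 = (1/4)·(p_x/p_y)·(x−15).
Substituting into the budget: x* = 15 + 0.8·(M − 15·p_x − 10·p_y)/p_x, and y* = 10 + 0.2·(…)/p_y.
Discretionary income = 375 − 15·6 − 10·13 = 155; y* = 10 + 0.2·155/13 = 12.3846.
At M' = 525: y* = 14.6923. Change: 14.6923 − 12.3846 = 2.3077.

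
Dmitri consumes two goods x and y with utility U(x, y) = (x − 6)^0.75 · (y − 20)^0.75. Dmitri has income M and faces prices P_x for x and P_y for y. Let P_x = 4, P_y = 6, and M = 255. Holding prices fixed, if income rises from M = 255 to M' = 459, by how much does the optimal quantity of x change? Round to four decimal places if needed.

Substituting into the budget: x* = 6 + 0.5·(M − 6·P_x − 20·P_y)/P_x, and y* = 20 + 0.5·(…)/P_y.
Discretionary income = 255 − 6·4 − 20·6 = 111; x* = 6 + 0.5·111/4 = 19.875.
At M' = 459: x* = 45.375. Change: 45.375 − 19.875 = 25.5.

Δx* = 25.5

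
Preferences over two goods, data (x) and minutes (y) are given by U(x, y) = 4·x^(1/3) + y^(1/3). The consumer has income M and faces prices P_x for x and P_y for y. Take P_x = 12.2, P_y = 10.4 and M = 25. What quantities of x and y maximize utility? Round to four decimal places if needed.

x* = 1.8048, y* = 0.2866

MRS = MU_x/MU_y = 4·(y/x)^(2/3). Set equal to P_x/P_y.
Hence y/x = ((1/4)·P_x/P_y)^(1/(2/3)), i.e. raised to the 1.5 power.
With the ratio pinned down, the budget gives x* = M/(P_x + P_y·(y/x)) and y* = (y/x)·x*.
Numerically y/x = 0.158818, so x* = 25/(12.2 + 10.4·0.158818) = 1.8048 and y* = 0.158818·1.8048 = 0.2866.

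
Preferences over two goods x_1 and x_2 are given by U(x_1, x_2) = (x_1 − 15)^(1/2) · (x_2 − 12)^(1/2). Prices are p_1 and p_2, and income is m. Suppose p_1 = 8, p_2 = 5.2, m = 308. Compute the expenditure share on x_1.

Substituting into the budget: x_1* = 15 + 0.5·(m − 15·p_1 − 12·p_2)/p_1, and x_2* = 12 + 0.5·(…)/p_2.
Discretionary income = 308 − 15·8 − 12·5.2 = 125.6; x_1* = 15 + 0.5·125.6/8 = 22.85; x_2* = 12 + 0.5·125.6/5.2 = 24.0769.
Expenditure on x_1: 8·22.85 = 182.8; share = 0.5935.

share on x_1 = 0.5935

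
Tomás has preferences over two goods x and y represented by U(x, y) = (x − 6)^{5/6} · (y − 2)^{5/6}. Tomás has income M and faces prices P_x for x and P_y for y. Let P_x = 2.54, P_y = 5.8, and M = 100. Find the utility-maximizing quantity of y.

y* = 8.3069

MRS = (y−2)/(x−6). Tangency with P_x/P_y gives y−2 = (P_x/P_y)·(x−6).
After buying the subsistence bundle (6, 2), a share 0.5 of the remaining income goes to x: x* = 6 + 0.5·(M − 6P_x − 2P_y)/P_x.
Discretionary income = 100 − 6·2.54 − 2·5.8 = 73.16; y* = 2 + 0.5·73.16/5.8 = 8.3069.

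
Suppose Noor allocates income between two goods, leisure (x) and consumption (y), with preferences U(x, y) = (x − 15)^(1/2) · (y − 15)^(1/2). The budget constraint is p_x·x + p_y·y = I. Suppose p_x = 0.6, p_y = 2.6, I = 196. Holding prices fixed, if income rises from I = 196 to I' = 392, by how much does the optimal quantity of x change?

Δx* = 163.3333

After buying the subsistence bundle (15, 15), a share 0.5 of the remaining income goes to x: x* = 15 + 0.5·(I − 15p_x − 15p_y)/p_x.
Discretionary income = 196 − 15·0.6 − 15·2.6 = 148; x* = 15 + 0.5·148/0.6 = 138.3333.
At I' = 392: x* = 301.6667. Change: 301.6667 − 138.3333 = 163.3333.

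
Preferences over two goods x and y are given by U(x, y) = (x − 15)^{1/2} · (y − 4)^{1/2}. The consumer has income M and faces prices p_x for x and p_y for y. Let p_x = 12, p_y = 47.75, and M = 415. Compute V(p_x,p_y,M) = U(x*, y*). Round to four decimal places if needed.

This is Cobb-Douglas in (x−15, y−4): tangency gives 0.5·p_y·(y−4) = 0.5·p_x·(x−15).
After buying the subsistence bundle (15, 4), a share 0.5 of the remaining income goes to x: x* = 15 + 0.5·(M − 15p_x − 4p_y)/p_x.
Discretionary income = 415 − 15·12 − 4·47.75 = 44; x* = 15 + 0.5·44/12 = 16.8333; y* = 4 + 0.5·44/47.75 = 4.4607.
Utility at the optimum: U(16.8333, 4.4607) = 0.9191.

V = 0.9191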